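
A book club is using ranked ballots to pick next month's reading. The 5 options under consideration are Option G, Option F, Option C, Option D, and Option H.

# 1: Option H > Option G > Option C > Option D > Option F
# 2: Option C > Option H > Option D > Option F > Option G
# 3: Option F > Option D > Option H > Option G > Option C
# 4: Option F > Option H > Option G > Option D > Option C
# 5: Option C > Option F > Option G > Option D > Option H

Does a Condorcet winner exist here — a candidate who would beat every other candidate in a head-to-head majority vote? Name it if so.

Head-to-head results (5 voters total):
Option G vs Option F: Option F wins 4–1.
Option G vs Option C: Option G wins 3–2.
Option G vs Option D: Option G wins 3–2.
Option G vs Option H: Option H wins 4–1.
Option F vs Option C: Option C wins 3–2.
Option F vs Option D: Option F wins 3–2.
Option F vs Option H: Option F wins 3–2.
Option C vs Option D: Option C wins 3–2.
Option C vs Option H: Option H wins 3–2.
Option D vs Option H: Option H wins 3–2.
No candidate beats all others: Option G beats Option C beats Option F beats Option G, a majority cycle.

There is no Condorcet winner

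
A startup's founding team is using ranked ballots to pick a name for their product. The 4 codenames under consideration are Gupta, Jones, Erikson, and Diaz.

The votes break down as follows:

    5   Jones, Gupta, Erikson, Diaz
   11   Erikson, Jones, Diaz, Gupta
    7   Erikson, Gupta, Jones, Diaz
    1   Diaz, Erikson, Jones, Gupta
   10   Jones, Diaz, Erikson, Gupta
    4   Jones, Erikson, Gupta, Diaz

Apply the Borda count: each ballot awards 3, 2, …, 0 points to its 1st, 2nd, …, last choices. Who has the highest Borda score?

Jones

Borda scores:
  Gupta: 5·2 + 11·0 + 7·2 + 0 + 10·0 + 4·1 = 28
  Jones: 5·3 + 11·2 + 7·1 + 1 + 10·3 + 4·3 = 87
  Erikson: 5·1 + 11·3 + 7·3 + 2 + 10·1 + 4·2 = 79
  Diaz: 5·0 + 11·1 + 7·0 + 3 + 10·2 + 4·0 = 34
Jones has the highest total.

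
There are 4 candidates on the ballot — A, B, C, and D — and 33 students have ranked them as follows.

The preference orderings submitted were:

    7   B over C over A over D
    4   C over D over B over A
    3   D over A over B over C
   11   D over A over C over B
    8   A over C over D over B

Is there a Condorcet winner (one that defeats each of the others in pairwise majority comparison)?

No

Head-to-head results (33 voters total):
A vs B: A wins 22–11.
A vs C: A wins 22–11.
A vs D: D wins 18–15.
B vs C: C wins 23–10.
B vs D: D wins 26–7.
C vs D: C wins 19–14.
No candidate beats all others: A beats C beats D beats A, a majority cycle.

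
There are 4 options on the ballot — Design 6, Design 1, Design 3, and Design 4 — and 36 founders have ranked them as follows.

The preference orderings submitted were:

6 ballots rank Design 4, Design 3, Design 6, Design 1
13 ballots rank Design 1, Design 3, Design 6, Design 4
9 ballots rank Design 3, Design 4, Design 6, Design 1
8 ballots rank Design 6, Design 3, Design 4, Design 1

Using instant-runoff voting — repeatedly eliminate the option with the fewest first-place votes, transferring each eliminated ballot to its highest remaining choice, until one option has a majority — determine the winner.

Design 3

Round 1: Design 1 13, Design 3 9, Design 6 8, Design 4 6. Design 4 has the fewest and is eliminated.
Round 2: Design 3 15, Design 1 13, Design 6 8. Design 6 has the fewest and is eliminated.
Round 3: Design 3 23, Design 1 13. Design 3 has a majority.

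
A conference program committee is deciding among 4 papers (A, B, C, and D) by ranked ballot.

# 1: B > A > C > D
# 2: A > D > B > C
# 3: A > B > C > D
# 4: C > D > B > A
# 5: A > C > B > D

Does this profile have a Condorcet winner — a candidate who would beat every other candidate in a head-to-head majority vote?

Head-to-head results (5 voters total):
A vs B: A wins 3–2.
A vs C: A wins 4–1.
A vs D: A wins 4–1.
B vs C: B wins 3–2.
B vs D: B wins 3–2.
C vs D: C wins 4–1.
A beats each rival — B (3–2), C (4–1), D (4–1) — so A is the Condorcet winner.

Yes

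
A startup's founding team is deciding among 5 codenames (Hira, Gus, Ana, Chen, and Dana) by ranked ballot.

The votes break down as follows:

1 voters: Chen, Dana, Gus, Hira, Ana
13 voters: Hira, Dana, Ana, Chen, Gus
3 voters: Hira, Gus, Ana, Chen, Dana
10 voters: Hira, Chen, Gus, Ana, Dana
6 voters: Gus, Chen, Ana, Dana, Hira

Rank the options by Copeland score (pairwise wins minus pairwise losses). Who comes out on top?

Hira

Pairwise results:
  Hira vs Gus: Hira wins 26–7.
  Hira vs Ana: Hira wins 27–6.
  Hira vs Chen: Hira wins 26–7.
  Hira vs Dana: Hira wins 26–7.
  Gus vs Ana: Gus wins 20–13.
  Gus vs Chen: Chen wins 24–9.
  Gus vs Dana: Gus wins 19–14.
  Ana vs Chen: Chen wins 17–16.
  Ana vs Dana: Ana wins 19–14.
  Chen vs Dana: Chen wins 20–13.
Copeland scores (wins − losses):
  Hira: 4 − 0 = 4
  Gus: 2 − 2 = 0
  Ana: 1 − 3 = -2
  Chen: 3 − 1 = 2
  Dana: 0 − 4 = -4
Hira has the best Copeland score.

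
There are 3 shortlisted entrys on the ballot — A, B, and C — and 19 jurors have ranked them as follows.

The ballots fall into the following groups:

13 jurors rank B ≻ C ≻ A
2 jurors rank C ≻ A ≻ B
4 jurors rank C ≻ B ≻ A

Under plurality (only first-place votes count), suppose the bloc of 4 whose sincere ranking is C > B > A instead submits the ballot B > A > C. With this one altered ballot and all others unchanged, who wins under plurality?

B

First-place totals with the altered ballot: A 0, B 17, C 2.
The winner is unchanged: still B.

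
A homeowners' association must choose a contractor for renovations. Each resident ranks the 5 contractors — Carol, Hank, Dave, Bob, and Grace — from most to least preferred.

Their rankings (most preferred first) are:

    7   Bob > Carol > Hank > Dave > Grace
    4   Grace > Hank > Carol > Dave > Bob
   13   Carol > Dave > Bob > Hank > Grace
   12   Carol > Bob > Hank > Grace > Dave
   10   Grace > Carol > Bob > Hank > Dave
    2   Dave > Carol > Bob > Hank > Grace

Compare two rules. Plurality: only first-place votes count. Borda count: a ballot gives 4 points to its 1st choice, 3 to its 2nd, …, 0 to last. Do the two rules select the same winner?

Yes

Plurality first-place counts: Carol 25, Hank 0, Dave 2, Bob 7, Grace 14 → Carol.
Borda totals: Carol 165, Hank 75, Dave 58, Bob 114, Grace 68 → Carol.
The two rules agree on Carol.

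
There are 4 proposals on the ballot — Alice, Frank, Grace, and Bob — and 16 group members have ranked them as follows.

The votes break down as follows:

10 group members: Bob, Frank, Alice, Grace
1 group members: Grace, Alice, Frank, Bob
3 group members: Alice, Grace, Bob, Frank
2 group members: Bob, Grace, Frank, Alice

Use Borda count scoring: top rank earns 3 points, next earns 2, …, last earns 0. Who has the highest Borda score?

Bob

Borda scores:
  Alice: 10·1 + 2 + 3·3 + 2·0 = 21
  Frank: 10·2 + 1 + 3·0 + 2·1 = 23
  Grace: 10·0 + 3 + 3·2 + 2·2 = 13
  Bob: 10·3 + 0 + 3·1 + 2·3 = 39
Bob has the highest total.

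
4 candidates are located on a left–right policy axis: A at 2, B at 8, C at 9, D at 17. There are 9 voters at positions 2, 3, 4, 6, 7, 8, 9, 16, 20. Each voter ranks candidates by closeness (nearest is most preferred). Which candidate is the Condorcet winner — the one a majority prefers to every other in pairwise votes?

With single-peaked preferences on a line, the Condorcet winner is the candidate closest to the median voter.
The median voter (position 7) is closest to B at 8.
Check: B vs A — voters closer to B: 6 of 9.

B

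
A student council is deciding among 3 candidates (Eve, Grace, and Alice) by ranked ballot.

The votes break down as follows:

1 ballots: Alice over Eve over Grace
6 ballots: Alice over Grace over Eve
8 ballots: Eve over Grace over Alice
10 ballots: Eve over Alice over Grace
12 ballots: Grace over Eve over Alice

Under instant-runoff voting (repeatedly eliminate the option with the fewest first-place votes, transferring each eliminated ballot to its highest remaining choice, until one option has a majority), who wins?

Round 1: Eve 18, Grace 12, Alice 7. Alice has the fewest and is eliminated.
Round 2: Eve 19, Grace 18. Eve has a majority.

Eve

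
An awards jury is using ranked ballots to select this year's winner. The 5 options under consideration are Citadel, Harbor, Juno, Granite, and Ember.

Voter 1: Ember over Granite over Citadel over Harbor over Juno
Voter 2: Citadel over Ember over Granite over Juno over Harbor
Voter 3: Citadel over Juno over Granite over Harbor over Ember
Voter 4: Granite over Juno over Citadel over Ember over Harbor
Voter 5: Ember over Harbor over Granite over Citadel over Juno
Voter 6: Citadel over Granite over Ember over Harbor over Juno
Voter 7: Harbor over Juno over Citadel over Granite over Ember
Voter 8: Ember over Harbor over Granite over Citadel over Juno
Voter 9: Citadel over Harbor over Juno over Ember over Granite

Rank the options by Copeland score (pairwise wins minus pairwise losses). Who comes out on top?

Citadel

Pairwise results:
  Citadel vs Harbor: Citadel wins 6–3.
  Citadel vs Juno: Citadel wins 7–2.
  Citadel vs Granite: Citadel wins 5–4.
  Citadel vs Ember: Citadel wins 6–3.
  Harbor vs Juno: Harbor wins 6–3.
  Harbor vs Granite: Granite wins 5–4.
  Harbor vs Ember: Ember wins 6–3.
  Juno vs Granite: Granite wins 6–3.
  Juno vs Ember: Ember wins 5–4.
  Granite vs Ember: Ember wins 5–4.
Copeland scores (wins − losses):
  Citadel: 4 − 0 = 4
  Harbor: 1 − 3 = -2
  Juno: 0 − 4 = -4
  Granite: 2 − 2 = 0
  Ember: 3 − 1 = 2
Citadel has the best Copeland score.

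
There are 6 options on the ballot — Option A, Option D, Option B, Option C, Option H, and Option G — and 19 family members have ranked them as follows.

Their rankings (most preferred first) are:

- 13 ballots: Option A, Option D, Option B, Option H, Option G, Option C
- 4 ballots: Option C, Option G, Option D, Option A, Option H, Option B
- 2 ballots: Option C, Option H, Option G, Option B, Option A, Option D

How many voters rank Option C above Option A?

6

Ballots ranking Option C above Option A: 4+2 = 6.
Ballots ranking Option A above Option C: 13.
So 6 of 19 voters prefer Option C to Option A.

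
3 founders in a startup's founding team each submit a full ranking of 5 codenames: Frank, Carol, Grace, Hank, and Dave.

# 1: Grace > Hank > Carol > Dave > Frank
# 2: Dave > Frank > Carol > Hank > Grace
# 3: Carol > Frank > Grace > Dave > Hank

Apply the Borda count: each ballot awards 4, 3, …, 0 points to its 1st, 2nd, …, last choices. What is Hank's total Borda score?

Borda scores:
  Frank: 0 + 3 + 3 = 6
  Carol: 2 + 2 + 4 = 8
  Grace: 4 + 0 + 2 = 6
  Hank: 3 + 1 + 0 = 4
  Dave: 1 + 4 + 1 = 6

4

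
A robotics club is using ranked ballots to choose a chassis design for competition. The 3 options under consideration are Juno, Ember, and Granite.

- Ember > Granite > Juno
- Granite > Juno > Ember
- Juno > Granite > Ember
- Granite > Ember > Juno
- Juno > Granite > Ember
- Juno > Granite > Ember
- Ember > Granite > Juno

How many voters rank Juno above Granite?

3

Ballots ranking Juno above Granite: 3.
Ballots ranking Granite above Juno: 4.
So 3 of 7 voters prefer Juno to Granite.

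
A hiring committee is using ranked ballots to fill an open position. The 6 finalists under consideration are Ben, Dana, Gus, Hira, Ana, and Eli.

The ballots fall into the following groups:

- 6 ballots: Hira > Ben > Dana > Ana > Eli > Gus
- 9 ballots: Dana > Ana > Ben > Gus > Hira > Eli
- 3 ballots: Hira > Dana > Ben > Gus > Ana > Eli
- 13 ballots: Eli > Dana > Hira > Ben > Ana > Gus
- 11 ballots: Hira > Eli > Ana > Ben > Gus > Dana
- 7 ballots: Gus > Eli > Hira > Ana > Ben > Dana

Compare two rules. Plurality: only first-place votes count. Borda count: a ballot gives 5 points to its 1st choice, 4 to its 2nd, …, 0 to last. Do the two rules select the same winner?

Yes

Plurality first-place counts: Ben 0, Dana 9, Gus 7, Hira 20, Ana 0, Eli 13 → Hira.
Borda totals: Ben 115, Dana 127, Gus 70, Hira 169, Ana 111, Eli 143 → Hira.
The two rules agree on Hira.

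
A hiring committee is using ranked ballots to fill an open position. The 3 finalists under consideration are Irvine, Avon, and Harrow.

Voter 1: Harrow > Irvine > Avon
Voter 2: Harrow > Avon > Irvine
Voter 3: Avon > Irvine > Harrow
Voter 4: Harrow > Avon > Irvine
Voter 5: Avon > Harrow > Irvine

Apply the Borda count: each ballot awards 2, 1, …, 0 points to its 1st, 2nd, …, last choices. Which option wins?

Borda scores:
  Irvine: 1 + 0 + 1 + 0 + 0 = 2
  Avon: 0 + 1 + 2 + 1 + 2 = 6
  Harrow: 2 + 2 + 0 + 2 + 1 = 7
Harrow has the highest total.

Harrow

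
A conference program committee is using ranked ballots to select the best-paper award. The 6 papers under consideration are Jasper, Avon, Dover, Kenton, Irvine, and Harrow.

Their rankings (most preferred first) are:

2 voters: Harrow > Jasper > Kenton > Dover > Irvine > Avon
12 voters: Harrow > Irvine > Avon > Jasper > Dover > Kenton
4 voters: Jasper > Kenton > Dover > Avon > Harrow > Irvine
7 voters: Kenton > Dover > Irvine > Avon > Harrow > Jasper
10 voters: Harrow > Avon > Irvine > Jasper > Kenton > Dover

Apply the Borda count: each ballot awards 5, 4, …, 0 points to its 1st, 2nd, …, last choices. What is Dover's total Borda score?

Borda scores:
  Jasper: 2·4 + 12·2 + 4·5 + 7·0 + 10·2 = 72
  Avon: 2·0 + 12·3 + 4·2 + 7·2 + 10·4 = 98
  Dover: 2·2 + 12·1 + 4·3 + 7·4 + 10·0 = 56
  Kenton: 2·3 + 12·0 + 4·4 + 7·5 + 10·1 = 67
  Irvine: 2·1 + 12·4 + 4·0 + 7·3 + 10·3 = 101
  Harrow: 2·5 + 12·5 + 4·1 + 7·1 + 10·5 = 131

56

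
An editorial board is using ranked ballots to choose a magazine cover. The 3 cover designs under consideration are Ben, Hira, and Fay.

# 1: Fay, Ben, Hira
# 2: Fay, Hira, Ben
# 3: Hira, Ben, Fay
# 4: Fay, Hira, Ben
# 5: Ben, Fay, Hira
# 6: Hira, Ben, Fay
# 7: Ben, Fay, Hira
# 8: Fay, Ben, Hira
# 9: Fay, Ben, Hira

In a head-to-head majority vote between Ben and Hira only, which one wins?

Ben

Ballots ranking Ben above Hira: 5.
Ballots ranking Hira above Ben: 4.
Ben wins the head-to-head, 5–4.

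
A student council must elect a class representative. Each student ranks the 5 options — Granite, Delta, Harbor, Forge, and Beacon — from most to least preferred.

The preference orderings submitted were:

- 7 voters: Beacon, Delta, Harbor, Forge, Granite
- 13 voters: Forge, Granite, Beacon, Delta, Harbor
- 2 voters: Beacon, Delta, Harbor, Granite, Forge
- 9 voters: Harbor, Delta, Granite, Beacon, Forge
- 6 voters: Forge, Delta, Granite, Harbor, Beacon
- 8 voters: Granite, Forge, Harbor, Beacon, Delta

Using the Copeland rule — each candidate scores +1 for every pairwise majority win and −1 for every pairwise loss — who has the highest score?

Forge

Pairwise results:
  Granite vs Delta: Delta wins 24–21.
  Granite vs Harbor: Granite wins 27–18.
  Granite vs Forge: Forge wins 26–19.
  Granite vs Beacon: Granite wins 36–9.
  Delta vs Harbor: Delta wins 28–17.
  Delta vs Forge: Forge wins 27–18.
  Delta vs Beacon: Beacon wins 30–15.
  Harbor vs Forge: Forge wins 27–18.
  Harbor vs Beacon: Harbor wins 23–22.
  Forge vs Beacon: Forge wins 27–18.
Copeland scores (wins − losses):
  Granite: 2 − 2 = 0
  Delta: 2 − 2 = 0
  Harbor: 1 − 3 = -2
  Forge: 4 − 0 = 4
  Beacon: 1 − 3 = -2
Forge has the best Copeland score.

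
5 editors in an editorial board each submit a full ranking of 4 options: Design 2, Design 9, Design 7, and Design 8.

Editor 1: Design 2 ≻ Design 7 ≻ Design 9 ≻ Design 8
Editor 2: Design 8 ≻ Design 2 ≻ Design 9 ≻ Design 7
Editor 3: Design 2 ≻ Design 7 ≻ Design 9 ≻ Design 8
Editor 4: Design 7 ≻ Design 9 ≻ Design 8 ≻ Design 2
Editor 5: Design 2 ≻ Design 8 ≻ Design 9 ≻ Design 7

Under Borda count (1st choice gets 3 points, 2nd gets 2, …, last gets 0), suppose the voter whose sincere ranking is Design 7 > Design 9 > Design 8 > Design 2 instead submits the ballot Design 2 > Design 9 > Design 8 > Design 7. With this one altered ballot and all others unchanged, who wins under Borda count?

Borda totals with the altered ballot: Design 2 14, Design 9 6, Design 7 4, Design 8 6.
The winner is unchanged: still Design 2.

Design 2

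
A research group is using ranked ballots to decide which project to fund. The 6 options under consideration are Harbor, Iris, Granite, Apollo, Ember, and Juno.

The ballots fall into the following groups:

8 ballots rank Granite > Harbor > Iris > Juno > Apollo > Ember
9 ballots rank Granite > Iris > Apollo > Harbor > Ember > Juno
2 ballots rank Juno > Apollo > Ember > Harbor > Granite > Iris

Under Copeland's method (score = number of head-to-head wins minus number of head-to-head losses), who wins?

Pairwise results:
  Harbor vs Iris: Harbor wins 10–9.
  Harbor vs Granite: Granite wins 17–2.
  Harbor vs Apollo: Apollo wins 11–8.
  Harbor vs Ember: Harbor wins 17–2.
  Harbor vs Juno: Harbor wins 17–2.
  Iris vs Granite: Granite wins 19–0.
  Iris vs Apollo: Iris wins 17–2.
  Iris vs Ember: Iris wins 17–2.
  Iris vs Juno: Iris wins 17–2.
  Granite vs Apollo: Granite wins 17–2.
  Granite vs Ember: Granite wins 17–2.
  Granite vs Juno: Granite wins 17–2.
  Apollo vs Ember: Apollo wins 19–0.
  Apollo vs Juno: Juno wins 10–9.
  Ember vs Juno: Juno wins 10–9.
Copeland scores (wins − losses):
  Harbor: 3 − 2 = 1
  Iris: 3 − 2 = 1
  Granite: 5 − 0 = 5
  Apollo: 2 − 3 = -1
  Ember: 0 − 5 = -5
  Juno: 2 − 3 = -1
Granite has the best Copeland score.

Granite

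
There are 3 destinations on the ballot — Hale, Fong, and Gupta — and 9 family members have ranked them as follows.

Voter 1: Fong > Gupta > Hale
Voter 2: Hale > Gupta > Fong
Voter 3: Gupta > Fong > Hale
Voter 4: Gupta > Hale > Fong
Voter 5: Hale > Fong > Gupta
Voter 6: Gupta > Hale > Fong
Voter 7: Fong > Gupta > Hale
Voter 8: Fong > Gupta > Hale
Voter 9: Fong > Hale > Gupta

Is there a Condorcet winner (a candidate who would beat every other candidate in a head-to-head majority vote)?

Head-to-head results (9 voters total):
Hale vs Fong: Fong wins 5–4.
Hale vs Gupta: Gupta wins 6–3.
Fong vs Gupta: Fong wins 5–4.
Fong beats each rival — Hale (5–4), Gupta (5–4) — so Fong is the Condorcet winner.

Yes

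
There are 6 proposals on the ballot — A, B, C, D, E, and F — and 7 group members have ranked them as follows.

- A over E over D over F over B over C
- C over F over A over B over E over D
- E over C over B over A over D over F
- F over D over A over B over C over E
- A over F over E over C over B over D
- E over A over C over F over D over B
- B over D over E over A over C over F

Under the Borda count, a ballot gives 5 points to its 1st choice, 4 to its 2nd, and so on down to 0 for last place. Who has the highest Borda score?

Borda scores:
  A: 5 + 3 + 2 + 3 + 5 + 4 + 2 = 24
  B: 1 + 2 + 3 + 2 + 1 + 0 + 5 = 14
  C: 0 + 5 + 4 + 1 + 2 + 3 + 1 = 16
  D: 3 + 0 + 1 + 4 + 0 + 1 + 4 = 13
  E: 4 + 1 + 5 + 0 + 3 + 5 + 3 = 21
  F: 2 + 4 + 0 + 5 + 4 + 2 + 0 = 17
A has the highest total.

A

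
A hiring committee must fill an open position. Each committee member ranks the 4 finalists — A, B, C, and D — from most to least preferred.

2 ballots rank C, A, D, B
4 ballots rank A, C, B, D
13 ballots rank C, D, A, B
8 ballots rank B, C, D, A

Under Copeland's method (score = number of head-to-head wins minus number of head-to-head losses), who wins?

C

Pairwise results:
  A vs B: A wins 19–8.
  A vs C: C wins 23–4.
  A vs D: D wins 21–6.
  B vs C: C wins 19–8.
  B vs D: D wins 15–12.
  C vs D: C wins 27–0.
Copeland scores (wins − losses):
  A: 1 − 2 = -1
  B: 0 − 3 = -3
  C: 3 − 0 = 3
  D: 2 − 1 = 1
C has the best Copeland score.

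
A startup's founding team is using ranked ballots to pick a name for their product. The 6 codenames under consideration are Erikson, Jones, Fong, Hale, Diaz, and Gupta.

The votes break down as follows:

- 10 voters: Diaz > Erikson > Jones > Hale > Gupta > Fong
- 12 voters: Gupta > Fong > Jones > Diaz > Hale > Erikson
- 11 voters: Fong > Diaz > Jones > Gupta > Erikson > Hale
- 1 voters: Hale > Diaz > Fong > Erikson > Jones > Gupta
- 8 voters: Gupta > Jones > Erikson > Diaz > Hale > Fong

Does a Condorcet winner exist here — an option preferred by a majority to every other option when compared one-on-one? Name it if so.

No Condorcet winner

Head-to-head results (42 voters total):
Erikson vs Jones: Jones wins 31–11.
Erikson vs Fong: Fong wins 24–18.
Erikson vs Hale: Erikson wins 29–13.
Erikson vs Diaz: Diaz wins 34–8.
Erikson vs Gupta: Gupta wins 31–11.
Jones vs Fong: Fong wins 24–18.
Jones vs Hale: Jones wins 41–1.
Jones vs Diaz: Diaz wins 22–20.
Jones vs Gupta: Jones wins 22–20.
Fong vs Hale: Fong wins 23–19.
Fong vs Diaz: Fong wins 23–19.
Fong vs Gupta: Gupta wins 30–12.
Hale vs Diaz: Diaz wins 41–1.
Hale vs Gupta: Gupta wins 31–11.
Diaz vs Gupta: Diaz wins 22–20.
No candidate beats all others: Jones beats Gupta beats Fong beats Jones, a majority cycle.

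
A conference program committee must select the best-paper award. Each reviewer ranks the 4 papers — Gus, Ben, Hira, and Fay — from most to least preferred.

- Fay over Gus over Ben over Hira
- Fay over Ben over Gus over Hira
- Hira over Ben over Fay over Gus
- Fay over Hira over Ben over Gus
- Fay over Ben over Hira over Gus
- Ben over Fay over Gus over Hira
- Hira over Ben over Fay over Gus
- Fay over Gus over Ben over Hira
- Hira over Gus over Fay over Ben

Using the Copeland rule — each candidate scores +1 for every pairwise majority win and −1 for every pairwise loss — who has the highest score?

Fay

Pairwise results:
  Gus vs Ben: Ben wins 6–3.
  Gus vs Hira: Hira wins 5–4.
  Gus vs Fay: Fay wins 8–1.
  Ben vs Hira: Ben wins 5–4.
  Ben vs Fay: Fay wins 6–3.
  Hira vs Fay: Fay wins 6–3.
Copeland scores (wins − losses):
  Gus: 0 − 3 = -3
  Ben: 2 − 1 = 1
  Hira: 1 − 2 = -1
  Fay: 3 − 0 = 3
Fay has the best Copeland score.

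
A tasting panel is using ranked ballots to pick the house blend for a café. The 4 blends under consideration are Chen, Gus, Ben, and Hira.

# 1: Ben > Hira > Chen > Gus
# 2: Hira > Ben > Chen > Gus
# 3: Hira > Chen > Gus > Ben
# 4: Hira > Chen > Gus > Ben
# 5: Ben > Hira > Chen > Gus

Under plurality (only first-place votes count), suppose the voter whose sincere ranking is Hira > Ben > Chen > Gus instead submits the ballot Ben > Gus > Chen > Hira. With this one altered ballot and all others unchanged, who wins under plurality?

Ben

First-place totals with the altered ballot: Chen 0, Gus 0, Ben 3, Hira 2.
The switch changes the winner from Hira to Ben.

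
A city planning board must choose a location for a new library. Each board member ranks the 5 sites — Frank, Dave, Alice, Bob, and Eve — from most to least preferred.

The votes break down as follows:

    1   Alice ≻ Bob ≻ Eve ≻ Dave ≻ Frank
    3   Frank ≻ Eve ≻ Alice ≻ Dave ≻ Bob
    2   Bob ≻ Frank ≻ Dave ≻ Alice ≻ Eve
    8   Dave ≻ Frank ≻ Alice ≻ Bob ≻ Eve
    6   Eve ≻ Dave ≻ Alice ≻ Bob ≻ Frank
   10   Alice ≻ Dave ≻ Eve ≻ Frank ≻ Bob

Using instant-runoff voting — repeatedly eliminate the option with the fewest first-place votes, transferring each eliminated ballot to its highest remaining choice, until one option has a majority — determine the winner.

Dave

Round 1: Alice 11, Dave 8, Eve 6, Frank 3, Bob 2. Bob has the fewest and is eliminated.
Round 2: Alice 11, Dave 8, Eve 6, Frank 5. Frank has the fewest and is eliminated.
Round 3: Alice 11, Dave 10, Eve 9. Eve has the fewest and is eliminated.
Round 4: Dave 16, Alice 14. Dave has a majority.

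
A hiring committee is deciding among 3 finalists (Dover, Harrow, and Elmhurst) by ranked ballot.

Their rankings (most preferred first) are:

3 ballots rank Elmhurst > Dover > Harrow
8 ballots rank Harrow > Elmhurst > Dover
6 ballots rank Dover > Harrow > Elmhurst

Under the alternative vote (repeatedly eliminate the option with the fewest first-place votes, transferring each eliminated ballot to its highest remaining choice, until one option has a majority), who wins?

Round 1: Harrow 8, Dover 6, Elmhurst 3. Elmhurst has the fewest and is eliminated.
Round 2: Dover 9, Harrow 8. Dover has a majority.

Dover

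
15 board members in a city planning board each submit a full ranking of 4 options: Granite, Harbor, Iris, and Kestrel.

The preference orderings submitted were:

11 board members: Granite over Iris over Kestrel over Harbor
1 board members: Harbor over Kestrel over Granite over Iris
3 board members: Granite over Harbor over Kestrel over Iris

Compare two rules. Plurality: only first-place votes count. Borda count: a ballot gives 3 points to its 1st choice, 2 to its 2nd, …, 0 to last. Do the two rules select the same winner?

Yes

Plurality first-place counts: Granite 14, Harbor 1, Iris 0, Kestrel 0 → Granite.
Borda totals: Granite 43, Harbor 9, Iris 22, Kestrel 16 → Granite.
The two rules agree on Granite.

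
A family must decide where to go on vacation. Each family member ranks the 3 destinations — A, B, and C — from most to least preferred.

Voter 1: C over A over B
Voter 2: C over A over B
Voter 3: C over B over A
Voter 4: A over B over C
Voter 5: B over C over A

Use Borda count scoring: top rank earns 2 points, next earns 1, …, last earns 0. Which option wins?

Borda scores:
  A: 1 + 1 + 0 + 2 + 0 = 4
  B: 0 + 0 + 1 + 1 + 2 = 4
  C: 2 + 2 + 2 + 0 + 1 = 7
C has the highest total.

C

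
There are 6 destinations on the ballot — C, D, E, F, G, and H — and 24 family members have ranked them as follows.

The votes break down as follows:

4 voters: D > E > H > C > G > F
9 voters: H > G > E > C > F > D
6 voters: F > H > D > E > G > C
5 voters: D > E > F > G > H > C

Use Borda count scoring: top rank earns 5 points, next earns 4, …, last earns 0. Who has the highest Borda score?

H

Borda scores:
  C: 4·2 + 9·2 + 6·0 + 5·0 = 26
  D: 4·5 + 9·0 + 6·3 + 5·5 = 63
  E: 4·4 + 9·3 + 6·2 + 5·4 = 75
  F: 4·0 + 9·1 + 6·5 + 5·3 = 54
  G: 4·1 + 9·4 + 6·1 + 5·2 = 56
  H: 4·3 + 9·5 + 6·4 + 5·1 = 86
H has the highest total.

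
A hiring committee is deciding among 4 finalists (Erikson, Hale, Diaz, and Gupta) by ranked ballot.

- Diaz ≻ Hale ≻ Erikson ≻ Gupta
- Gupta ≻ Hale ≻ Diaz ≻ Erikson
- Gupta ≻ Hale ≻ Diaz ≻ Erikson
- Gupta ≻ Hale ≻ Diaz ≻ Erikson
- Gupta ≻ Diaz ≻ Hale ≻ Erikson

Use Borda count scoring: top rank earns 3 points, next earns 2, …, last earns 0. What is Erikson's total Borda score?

1

Borda scores:
  Erikson: 1 + 0 + 0 + 0 + 0 = 1
  Hale: 2 + 2 + 2 + 2 + 1 = 9
  Diaz: 3 + 1 + 1 + 1 + 2 = 8
  Gupta: 0 + 3 + 3 + 3 + 3 = 12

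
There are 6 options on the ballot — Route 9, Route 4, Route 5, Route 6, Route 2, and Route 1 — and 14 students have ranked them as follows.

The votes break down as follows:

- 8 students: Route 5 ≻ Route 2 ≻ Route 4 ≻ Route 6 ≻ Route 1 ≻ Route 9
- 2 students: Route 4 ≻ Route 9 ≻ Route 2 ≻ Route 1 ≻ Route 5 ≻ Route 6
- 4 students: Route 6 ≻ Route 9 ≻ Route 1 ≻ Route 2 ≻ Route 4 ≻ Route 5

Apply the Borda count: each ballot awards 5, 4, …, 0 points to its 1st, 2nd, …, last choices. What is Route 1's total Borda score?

24

Borda scores:
  Route 9: 8·0 + 2·4 + 4·4 = 24
  Route 4: 8·3 + 2·5 + 4·1 = 38
  Route 5: 8·5 + 2·1 + 4·0 = 42
  Route 6: 8·2 + 2·0 + 4·5 = 36
  Route 2: 8·4 + 2·3 + 4·2 = 46
  Route 1: 8·1 + 2·2 + 4·3 = 24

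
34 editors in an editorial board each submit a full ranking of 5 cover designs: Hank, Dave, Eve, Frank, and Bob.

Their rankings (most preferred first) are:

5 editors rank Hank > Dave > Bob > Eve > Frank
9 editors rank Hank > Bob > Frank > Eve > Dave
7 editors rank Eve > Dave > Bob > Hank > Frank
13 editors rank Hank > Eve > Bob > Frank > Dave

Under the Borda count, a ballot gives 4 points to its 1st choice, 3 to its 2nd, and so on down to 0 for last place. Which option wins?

Hank

Borda scores:
  Hank: 5·4 + 9·4 + 7·1 + 13·4 = 115
  Dave: 5·3 + 9·0 + 7·3 + 13·0 = 36
  Eve: 5·1 + 9·1 + 7·4 + 13·3 = 81
  Frank: 5·0 + 9·2 + 7·0 + 13·1 = 31
  Bob: 5·2 + 9·3 + 7·2 + 13·2 = 77
Hank has the highest total.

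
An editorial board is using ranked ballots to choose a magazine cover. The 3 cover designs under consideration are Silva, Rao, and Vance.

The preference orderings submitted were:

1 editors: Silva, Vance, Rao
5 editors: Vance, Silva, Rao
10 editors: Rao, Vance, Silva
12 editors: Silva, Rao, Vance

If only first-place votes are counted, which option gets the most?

Silva

First-place vote totals:
  Silva: 13
  Rao: 10
  Vance: 5
Silva has the most first-place votes.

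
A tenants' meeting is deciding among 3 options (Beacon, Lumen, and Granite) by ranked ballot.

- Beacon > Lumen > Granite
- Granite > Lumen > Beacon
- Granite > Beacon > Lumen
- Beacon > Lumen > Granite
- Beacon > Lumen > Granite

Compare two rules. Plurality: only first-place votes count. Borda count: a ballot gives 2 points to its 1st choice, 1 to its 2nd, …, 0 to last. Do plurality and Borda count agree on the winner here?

Yes

Plurality first-place counts: Beacon 3, Lumen 0, Granite 2 → Beacon.
Borda totals: Beacon 7, Lumen 4, Granite 4 → Beacon.
The two rules agree on Beacon.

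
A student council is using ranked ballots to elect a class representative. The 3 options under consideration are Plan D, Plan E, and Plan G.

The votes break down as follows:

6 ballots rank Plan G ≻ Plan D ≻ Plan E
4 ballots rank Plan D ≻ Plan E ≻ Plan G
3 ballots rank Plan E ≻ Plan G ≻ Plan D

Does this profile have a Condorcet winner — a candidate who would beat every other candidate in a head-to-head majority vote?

Head-to-head results (13 voters total):
Plan D vs Plan E: Plan D wins 10–3.
Plan D vs Plan G: Plan G wins 9–4.
Plan E vs Plan G: Plan E wins 7–6.
No candidate beats all others: Plan D beats Plan E beats Plan G beats Plan D, a majority cycle.

No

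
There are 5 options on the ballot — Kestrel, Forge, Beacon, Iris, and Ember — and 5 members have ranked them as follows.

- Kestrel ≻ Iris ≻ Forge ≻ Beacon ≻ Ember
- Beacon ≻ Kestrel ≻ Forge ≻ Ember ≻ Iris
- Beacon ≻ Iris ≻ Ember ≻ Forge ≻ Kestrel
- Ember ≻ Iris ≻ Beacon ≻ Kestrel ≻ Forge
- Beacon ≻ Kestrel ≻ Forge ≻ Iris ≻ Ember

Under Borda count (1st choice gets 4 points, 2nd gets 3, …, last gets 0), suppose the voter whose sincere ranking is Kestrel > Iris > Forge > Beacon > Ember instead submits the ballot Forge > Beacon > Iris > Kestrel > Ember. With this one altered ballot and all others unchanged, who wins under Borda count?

Beacon

Borda totals with the altered ballot: Kestrel 8, Forge 9, Beacon 17, Iris 9, Ember 7.
The winner is unchanged: still Beacon.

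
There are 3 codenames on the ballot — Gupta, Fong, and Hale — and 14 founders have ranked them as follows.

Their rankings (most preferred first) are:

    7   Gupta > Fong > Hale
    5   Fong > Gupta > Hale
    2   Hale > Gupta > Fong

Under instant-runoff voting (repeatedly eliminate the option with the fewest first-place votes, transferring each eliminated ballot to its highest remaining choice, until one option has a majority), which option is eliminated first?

Hale

Round 1: Gupta 7, Fong 5, Hale 2. Hale has the fewest and is eliminated.
Round 2: Gupta 9, Fong 5. Gupta has a majority.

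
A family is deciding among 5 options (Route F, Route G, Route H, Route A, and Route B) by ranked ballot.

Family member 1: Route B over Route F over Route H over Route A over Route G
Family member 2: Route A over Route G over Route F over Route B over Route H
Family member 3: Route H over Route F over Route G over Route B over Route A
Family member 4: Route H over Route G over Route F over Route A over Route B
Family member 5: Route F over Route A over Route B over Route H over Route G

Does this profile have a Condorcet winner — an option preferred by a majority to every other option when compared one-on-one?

Yes

Head-to-head results (5 voters total):
Route F vs Route G: Route F wins 3–2.
Route F vs Route H: Route F wins 3–2.
Route F vs Route A: Route F wins 4–1.
Route F vs Route B: Route F wins 4–1.
Route G vs Route H: Route H wins 4–1.
Route G vs Route A: Route A wins 3–2.
Route G vs Route B: Route G wins 3–2.
Route H vs Route A: Route H wins 3–2.
Route H vs Route B: Route B wins 3–2.
Route A vs Route B: Route A wins 3–2.
Route F beats each rival — Route G (3–2), Route H (3–2), Route A (4–1), Route B (4–1) — so Route F is the Condorcet winner.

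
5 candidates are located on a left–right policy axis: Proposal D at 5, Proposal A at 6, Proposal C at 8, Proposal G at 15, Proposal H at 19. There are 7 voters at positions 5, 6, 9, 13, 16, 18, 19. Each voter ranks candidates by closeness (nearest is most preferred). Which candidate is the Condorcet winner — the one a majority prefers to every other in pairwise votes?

Proposal G

With single-peaked preferences on a line, the Condorcet winner is the candidate closest to the median voter.
The median voter (position 13) is closest to Proposal G at 15.
Check: Proposal G vs Proposal A — voters closer to Proposal G: 4 of 7.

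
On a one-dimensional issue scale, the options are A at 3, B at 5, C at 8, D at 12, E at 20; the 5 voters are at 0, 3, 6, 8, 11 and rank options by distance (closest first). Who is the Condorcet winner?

With single-peaked preferences on a line, the Condorcet winner is the candidate closest to the median voter.
The median voter (position 6) is closest to B at 5.
Check: B vs A — voters closer to B: 3 of 5.

B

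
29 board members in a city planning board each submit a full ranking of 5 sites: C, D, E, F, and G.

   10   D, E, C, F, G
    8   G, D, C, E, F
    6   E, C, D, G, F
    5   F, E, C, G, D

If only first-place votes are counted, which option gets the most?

First-place vote totals:
  C: 0
  D: 10
  E: 6
  F: 5
  G: 8
D has the most first-place votes.

D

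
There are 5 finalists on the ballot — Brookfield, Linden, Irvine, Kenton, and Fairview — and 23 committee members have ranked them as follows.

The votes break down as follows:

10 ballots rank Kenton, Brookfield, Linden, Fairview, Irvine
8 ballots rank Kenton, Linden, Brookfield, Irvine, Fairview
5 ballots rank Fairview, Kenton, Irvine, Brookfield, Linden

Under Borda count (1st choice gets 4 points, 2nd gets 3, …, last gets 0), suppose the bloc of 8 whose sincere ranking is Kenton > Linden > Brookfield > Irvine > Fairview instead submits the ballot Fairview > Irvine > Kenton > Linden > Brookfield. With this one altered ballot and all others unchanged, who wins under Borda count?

Borda totals with the altered ballot: Brookfield 35, Linden 28, Irvine 34, Kenton 71, Fairview 62.
The winner is unchanged: still Kenton.

Kenton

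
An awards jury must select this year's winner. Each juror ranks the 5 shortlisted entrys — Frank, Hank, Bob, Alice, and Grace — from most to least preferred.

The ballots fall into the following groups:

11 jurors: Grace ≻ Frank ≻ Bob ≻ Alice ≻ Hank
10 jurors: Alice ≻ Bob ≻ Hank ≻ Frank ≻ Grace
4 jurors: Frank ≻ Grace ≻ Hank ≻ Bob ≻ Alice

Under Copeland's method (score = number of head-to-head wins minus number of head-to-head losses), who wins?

Pairwise results:
  Frank vs Hank: Frank wins 15–10.
  Frank vs Bob: Frank wins 15–10.
  Frank vs Alice: Frank wins 15–10.
  Frank vs Grace: Frank wins 14–11.
  Hank vs Bob: Bob wins 21–4.
  Hank vs Alice: Alice wins 21–4.
  Hank vs Grace: Grace wins 15–10.
  Bob vs Alice: Bob wins 15–10.
  Bob vs Grace: Grace wins 15–10.
  Alice vs Grace: Grace wins 15–10.
Copeland scores (wins − losses):
  Frank: 4 − 0 = 4
  Hank: 0 − 4 = -4
  Bob: 2 − 2 = 0
  Alice: 1 − 3 = -2
  Grace: 3 − 1 = 2
Frank has the best Copeland score.

Frank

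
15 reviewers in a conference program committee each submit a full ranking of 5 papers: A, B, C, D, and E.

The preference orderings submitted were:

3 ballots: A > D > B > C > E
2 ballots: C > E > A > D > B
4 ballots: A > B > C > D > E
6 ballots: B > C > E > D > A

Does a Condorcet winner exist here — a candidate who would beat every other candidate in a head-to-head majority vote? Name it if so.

No Condorcet winner

Head-to-head results (15 voters total):
A vs B: A wins 9–6.
A vs C: C wins 8–7.
A vs D: A wins 9–6.
A vs E: E wins 8–7.
B vs C: B wins 13–2.
B vs D: B wins 10–5.
B vs E: B wins 13–2.
C vs D: C wins 12–3.
C vs E: C wins 15–0.
D vs E: E wins 8–7.
No candidate beats all others: A beats B beats C beats A, a majority cycle.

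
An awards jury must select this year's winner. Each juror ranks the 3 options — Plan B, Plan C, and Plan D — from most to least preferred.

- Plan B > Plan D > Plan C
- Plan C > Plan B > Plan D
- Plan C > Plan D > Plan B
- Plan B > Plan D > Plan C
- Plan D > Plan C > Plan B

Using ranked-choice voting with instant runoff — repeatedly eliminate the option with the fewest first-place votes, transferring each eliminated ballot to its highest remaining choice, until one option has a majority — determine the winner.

Plan C

Round 1: Plan B 2, Plan C 2, Plan D 1. Plan D has the fewest and is eliminated.
Round 2: Plan C 3, Plan B 2. Plan C has a majority.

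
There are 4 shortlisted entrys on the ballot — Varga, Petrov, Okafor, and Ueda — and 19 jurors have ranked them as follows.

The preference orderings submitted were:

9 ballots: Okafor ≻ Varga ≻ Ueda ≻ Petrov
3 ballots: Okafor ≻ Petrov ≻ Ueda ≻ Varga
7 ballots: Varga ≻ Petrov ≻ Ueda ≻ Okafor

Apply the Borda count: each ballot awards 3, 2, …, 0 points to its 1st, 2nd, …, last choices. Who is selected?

Borda scores:
  Varga: 9·2 + 3·0 + 7·3 = 39
  Petrov: 9·0 + 3·2 + 7·2 = 20
  Okafor: 9·3 + 3·3 + 7·0 = 36
  Ueda: 9·1 + 3·1 + 7·1 = 19
Varga has the highest total.

Varga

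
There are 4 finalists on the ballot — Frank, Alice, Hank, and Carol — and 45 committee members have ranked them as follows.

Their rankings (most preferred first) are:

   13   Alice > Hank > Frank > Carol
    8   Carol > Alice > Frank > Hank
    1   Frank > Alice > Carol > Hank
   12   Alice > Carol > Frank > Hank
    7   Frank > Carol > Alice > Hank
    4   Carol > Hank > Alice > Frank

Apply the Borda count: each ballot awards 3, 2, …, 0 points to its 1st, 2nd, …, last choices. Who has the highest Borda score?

Borda scores:
  Frank: 13·1 + 8·1 + 3 + 12·1 + 7·3 + 4·0 = 57
  Alice: 13·3 + 8·2 + 2 + 12·3 + 7·1 + 4·1 = 104
  Hank: 13·2 + 8·0 + 0 + 12·0 + 7·0 + 4·2 = 34
  Carol: 13·0 + 8·3 + 1 + 12·2 + 7·2 + 4·3 = 75
Alice has the highest total.

Alice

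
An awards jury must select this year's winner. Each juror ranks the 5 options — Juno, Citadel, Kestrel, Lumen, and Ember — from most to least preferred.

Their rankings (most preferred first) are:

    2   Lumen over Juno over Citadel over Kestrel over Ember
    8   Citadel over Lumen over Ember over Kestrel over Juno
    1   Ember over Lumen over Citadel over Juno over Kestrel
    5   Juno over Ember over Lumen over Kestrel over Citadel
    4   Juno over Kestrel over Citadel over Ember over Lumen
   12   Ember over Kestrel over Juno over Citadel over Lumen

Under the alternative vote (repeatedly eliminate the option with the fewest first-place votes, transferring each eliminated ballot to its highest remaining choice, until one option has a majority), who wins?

Ember

Round 1: Ember 13, Juno 9, Citadel 8, Lumen 2, Kestrel 0. Kestrel has the fewest and is eliminated.
Round 2: Ember 13, Juno 9, Citadel 8, Lumen 2. Lumen has the fewest and is eliminated.
Round 3: Ember 13, Juno 11, Citadel 8. Citadel has the fewest and is eliminated.
Round 4: Ember 21, Juno 11. Ember has a majority.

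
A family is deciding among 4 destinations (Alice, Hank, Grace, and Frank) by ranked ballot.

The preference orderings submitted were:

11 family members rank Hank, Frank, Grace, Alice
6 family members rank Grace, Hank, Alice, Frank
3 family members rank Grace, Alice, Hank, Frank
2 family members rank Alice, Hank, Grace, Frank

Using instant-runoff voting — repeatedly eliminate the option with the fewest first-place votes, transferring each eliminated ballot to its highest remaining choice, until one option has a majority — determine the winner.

Hank

Round 1: Hank 11, Grace 9, Alice 2, Frank 0. Frank has the fewest and is eliminated.
Round 2: Hank 11, Grace 9, Alice 2. Alice has the fewest and is eliminated.
Round 3: Hank 13, Grace 9. Hank has a majority.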